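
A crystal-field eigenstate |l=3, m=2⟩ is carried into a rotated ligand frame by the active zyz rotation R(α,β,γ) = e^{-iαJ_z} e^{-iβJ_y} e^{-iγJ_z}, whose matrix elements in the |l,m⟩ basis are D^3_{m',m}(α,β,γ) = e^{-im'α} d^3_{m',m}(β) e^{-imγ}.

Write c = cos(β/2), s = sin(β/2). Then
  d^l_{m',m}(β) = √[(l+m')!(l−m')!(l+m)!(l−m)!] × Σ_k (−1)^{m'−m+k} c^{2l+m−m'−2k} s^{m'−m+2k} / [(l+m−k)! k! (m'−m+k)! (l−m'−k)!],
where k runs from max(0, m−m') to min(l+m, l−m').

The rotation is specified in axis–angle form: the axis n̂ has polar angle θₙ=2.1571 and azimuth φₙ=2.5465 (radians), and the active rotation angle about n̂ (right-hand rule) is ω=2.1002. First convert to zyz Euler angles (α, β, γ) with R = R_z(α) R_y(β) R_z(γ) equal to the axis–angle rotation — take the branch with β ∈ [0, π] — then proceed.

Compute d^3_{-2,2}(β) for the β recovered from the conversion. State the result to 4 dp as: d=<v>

d=0.5090

Axis–angle → zyz. n̂ = (sinθₙcosφₙ, sinθₙsinφₙ, cosθₙ) = (-0.689797, +0.466963, -0.553286), ω = 2.1002.
R = I cosω + sinω [n̂]ₓ + (1−cosω) n̂n̂ᵀ gives
  R = [+0.211100, -0.007236, +0.977438; -0.962327, -0.176843, +0.206527; +0.171358, -0.984213, -0.044295]
β = atan2(√(R₁₃²+R₂₃²), R₃₃) = 1.615105; α = atan2(R₂₃, R₁₃) mod 2π = 0.208232; γ = atan2(R₃₂, −R₃₁) mod 2π = 4.540010
d^3_{-2,2}(β=1.6151) via the finite sum:
Half-angle: c=0.691269, s=0.722598. N=√(1·120·120·1)=120.000000
k: max(0,(2)−(-2))=4 … min(3+(2),3−(-2))=5
  k=4: (−1)^0·120.0000/(24)·0.6913^2·0.7226^4 = +0.651404
  k=5: (−1)^1·120.0000/(120)·0.6913^0·0.7226^6 = -0.142357
d^3_{-2,2}(1.6151) = +0.651404 -0.142357 = +0.509046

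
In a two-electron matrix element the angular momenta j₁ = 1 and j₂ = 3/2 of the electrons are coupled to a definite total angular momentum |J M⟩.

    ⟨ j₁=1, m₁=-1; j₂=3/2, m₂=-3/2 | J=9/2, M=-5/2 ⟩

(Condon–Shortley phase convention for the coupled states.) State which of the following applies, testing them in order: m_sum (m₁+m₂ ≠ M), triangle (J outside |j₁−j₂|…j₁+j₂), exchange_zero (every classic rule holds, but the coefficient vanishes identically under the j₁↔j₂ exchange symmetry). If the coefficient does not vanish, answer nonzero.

m-sum: m₁+m₂ = -1+(-3/2) = -5/2, M = -5/2  ✓
triangle: need |j₁−j₂| ≤ J ≤ j₁+j₂, i.e. J ∈ [1/2, 5/2]; J = 9/2 is outside ✗ ⇒ coefficient is 0

triangle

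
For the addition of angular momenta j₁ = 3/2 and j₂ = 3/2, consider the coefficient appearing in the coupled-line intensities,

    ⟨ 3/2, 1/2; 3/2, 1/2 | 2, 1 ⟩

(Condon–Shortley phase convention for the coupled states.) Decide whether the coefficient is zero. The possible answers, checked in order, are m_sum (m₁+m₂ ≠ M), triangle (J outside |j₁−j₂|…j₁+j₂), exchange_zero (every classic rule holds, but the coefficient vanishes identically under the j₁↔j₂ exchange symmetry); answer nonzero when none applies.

exchange_zero

m-sum: m₁+m₂ = 1/2+1/2 = 1, M = 1  ✓
triangle: |j₁−j₂| = 0 ≤ J = 2 ≤ j₁+j₂ = 3  ✓
exchange: j₁=j₂ and m₁=m₂, and (−1)^(j₁+j₂−J) = (−1)^1 = −1 forces ⟨j₁m₁;j₂m₂|JM⟩ = −⟨j₂m₂;j₁m₁|JM⟩ = −⟨j₁m₁;j₂m₂|JM⟩ ⇒ the coefficient vanishes identically
Racah sum check: Σ_k collapses to 0 ⇒ CG = 0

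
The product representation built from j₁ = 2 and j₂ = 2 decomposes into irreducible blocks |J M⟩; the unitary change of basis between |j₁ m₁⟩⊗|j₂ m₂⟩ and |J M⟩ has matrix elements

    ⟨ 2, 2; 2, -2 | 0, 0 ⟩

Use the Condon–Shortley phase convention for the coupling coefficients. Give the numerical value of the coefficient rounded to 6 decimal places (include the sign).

+0.447214  (= +√(1/5))

j₁+j₂−J=4  J+j₁−j₂=0  J−j₁+j₂=0  j₁+j₂+J+1=5
(j₁±m₁, j₂±m₂, J±M) = (4,0,0,4,0,0)
P² = 576/5
sum k=0..0:
  [0] +1/24 = 1/24
S = 1/24
C² = P²·S² = 1/5 ; C = +0.447214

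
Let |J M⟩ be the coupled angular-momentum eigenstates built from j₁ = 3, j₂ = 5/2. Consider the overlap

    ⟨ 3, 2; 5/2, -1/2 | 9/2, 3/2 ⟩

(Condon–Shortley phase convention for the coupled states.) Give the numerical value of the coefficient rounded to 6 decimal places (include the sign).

√[10·1!5!4!/11! · 5!1!2!3!6!3!] = √(345600/77)
  +(−1)^0/∏(0,1,1,2,4,2)! = 1/96  (running 1/96)
  +(−1)^1/∏(1,0,0,1,5,3)! = -1/720  (running 13/1440)
⟨..|..⟩ = √(345600/77)·(13/1440) = +0.604815

+√(169/462) ≈ +0.604815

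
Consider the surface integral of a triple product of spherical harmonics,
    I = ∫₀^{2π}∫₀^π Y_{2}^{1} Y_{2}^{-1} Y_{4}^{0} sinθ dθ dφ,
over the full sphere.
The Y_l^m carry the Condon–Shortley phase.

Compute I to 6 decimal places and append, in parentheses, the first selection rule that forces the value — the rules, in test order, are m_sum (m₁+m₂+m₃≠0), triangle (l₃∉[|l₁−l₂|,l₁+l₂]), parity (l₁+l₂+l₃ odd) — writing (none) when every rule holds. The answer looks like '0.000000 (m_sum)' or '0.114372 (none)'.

0.161197 (none)

Checks pass: Σm=0; 8 even; l₃=4∈[0,4].
(2·2+1)(2·2+1)(2·4+1) = 225
Δ: 0! 4! 4! / 9! → 1/630
sum: t=0:+1/16 = 1/16
3j²(2 2 4; 0 0 0) = Δ·Π!·Σ² = 2/35  (sign +1)
sum: t=0:+1/36 = 1/36
3j²(2 2 4; 1 -1 0) = Δ·Π!·Σ² = 8/315  (sign +1)
combine: 4πI² = 225·2/35·8/315 = 16/49
take √, sign +1: I = 0.16119702
No selection rule forces the value: the integral is nonzero (none).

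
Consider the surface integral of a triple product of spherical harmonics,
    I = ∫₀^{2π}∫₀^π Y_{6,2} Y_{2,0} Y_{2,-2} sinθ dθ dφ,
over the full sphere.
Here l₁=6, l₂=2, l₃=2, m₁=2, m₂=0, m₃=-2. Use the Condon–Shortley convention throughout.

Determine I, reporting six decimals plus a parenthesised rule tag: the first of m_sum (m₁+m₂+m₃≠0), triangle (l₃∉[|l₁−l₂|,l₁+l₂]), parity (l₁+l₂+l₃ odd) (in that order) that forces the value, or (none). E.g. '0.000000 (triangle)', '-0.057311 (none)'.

0.000000 (triangle)

l₃=2 ∉ [4,8] — triangle fails ⇒ I = 0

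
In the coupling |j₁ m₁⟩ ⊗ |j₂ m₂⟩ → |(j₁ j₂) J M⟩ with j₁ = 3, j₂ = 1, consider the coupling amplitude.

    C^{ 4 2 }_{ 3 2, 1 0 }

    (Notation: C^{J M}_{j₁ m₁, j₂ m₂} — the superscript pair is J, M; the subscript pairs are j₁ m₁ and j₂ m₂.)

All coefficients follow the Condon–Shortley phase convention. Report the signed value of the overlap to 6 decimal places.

+0.654654  (= +√(3/7))

√[9·0!6!2!/9! · 5!1!1!1!6!2!] = √(43200/7)
  +(−1)^0/∏(0,0,1,1,5,1)! = 1/120  (running 1/120)
⟨..|..⟩ = √(43200/7)·(1/120) = +0.654654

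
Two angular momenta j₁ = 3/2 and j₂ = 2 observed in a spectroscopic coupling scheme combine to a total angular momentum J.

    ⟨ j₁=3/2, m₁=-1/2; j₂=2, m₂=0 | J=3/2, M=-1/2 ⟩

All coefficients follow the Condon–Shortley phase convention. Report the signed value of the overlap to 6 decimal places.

j₁+j₂−J=2  J+j₁−j₂=1  J−j₁+j₂=2  j₁+j₂+J+1=6
(j₁±m₁, j₂±m₂, J±M) = (1,2,2,2,1,2)
P² = 16/45
sum k=1..2:
  [1] −1/1 = -1
  [2] +1/4 = 1/4
S = -3/4
C² = P²·S² = 1/5 ; C = -0.447214

-0.447214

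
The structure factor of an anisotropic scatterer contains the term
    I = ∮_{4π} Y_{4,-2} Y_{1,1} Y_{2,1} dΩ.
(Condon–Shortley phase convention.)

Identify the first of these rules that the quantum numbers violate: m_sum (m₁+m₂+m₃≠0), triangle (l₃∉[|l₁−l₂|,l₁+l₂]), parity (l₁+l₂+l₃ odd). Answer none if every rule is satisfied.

azimuthal sum: -2 + 1 + 1 = 0  ✓
l₃ must lie in [3,5]; have l₃=2  ✗
L = 4 + 1 + 2 = 7 (odd)

triangle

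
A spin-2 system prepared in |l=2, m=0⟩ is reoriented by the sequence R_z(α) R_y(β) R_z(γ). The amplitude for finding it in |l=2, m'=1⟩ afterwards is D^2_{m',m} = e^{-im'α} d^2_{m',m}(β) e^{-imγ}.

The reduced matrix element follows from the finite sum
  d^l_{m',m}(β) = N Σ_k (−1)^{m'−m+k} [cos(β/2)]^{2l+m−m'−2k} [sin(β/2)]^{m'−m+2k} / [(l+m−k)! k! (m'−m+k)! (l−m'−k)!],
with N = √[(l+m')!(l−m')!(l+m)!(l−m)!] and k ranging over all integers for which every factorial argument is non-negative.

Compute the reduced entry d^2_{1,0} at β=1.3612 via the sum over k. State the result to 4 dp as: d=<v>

d^2_{1,0}(β=1.3612) via the finite sum:
With c≡cos(β/2)=0.777195 and s≡sin(β/2)=0.629259, N=[6·1·2·2]^{1/2}=4.898979
k∈{0,1} keeps every argument non-negative
  k=0: (−1)^1·4.8990/(2)·0.7772^3·0.6293^1 = -0.723596
  k=1: (−1)^2·4.8990/(2)·0.7772^1·0.6293^3 = +0.474346
d^2_{1,0}(1.3612) = -0.723596 +0.474346 = -0.249250

d=-0.2492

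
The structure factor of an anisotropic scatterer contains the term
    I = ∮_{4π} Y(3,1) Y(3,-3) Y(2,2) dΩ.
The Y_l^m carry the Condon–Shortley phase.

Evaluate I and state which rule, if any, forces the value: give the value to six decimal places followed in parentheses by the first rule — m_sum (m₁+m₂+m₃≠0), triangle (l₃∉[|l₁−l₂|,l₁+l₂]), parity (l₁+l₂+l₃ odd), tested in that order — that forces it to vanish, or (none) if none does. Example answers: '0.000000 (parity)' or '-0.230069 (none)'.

m-sum 0 ✓  L=8 even ✓  0≤2≤6 ✓
Π(2lᵢ+1) = 7×7×5 = 245
triangle coeff Δ(3,3,2) = 1/3780
Σ_t [1,3]: t=1:−1/24 t=2:+1/4 t=3:−1/24 = 1/6
(3j)²=4/105 [(3 3 2; 0 0 0)], sign=+1
Σ_t [0,0]: t=0:+1/96 = 1/96
(3j)²=1/42 [(3 3 2; 1 -3 2)], sign=+1
⇒ 4πI² = 2/9
I = (+1)√(2/9/(4π)) = 0.13298076
No selection rule forces the value: the integral is nonzero (none).

0.132981 (none)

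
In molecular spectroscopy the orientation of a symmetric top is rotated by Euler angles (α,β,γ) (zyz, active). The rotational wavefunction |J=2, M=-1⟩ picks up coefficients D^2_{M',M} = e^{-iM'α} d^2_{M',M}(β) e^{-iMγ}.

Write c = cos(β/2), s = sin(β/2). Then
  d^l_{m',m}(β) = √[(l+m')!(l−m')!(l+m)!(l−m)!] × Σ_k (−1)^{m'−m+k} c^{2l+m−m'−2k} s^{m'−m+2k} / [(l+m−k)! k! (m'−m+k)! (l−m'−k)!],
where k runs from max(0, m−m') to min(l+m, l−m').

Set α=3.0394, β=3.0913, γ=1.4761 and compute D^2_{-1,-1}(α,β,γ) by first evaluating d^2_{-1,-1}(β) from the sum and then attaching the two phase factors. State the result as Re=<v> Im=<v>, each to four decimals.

Split into d^2_{-1,-1}(β=3.0913) × two z-phases.
c=cos(3.091300/2)=0.025144, s=sin(3.091300/2)=0.999684; N=√[1·6·1·6]=6.000000
Admissible k: 0..1 (factorial args all ≥0)
  k=0: (−1)^0·6.0000/(6)·0.0251^4·0.9997^0 = +0.000000
  k=1: (−1)^1·6.0000/(2)·0.0251^2·0.9997^2 = -0.001895
d^2_{-1,-1}(3.0913) = +0.000000 -0.001895 = -0.001895
Phases: e^{-i·(-1)·3.0394}=-0.994783+0.102015i, e^{-i·(-1)·1.4761}=+0.094555+0.995520i ⇒ D=+0.000371+0.001858i

Re=0.0004 Im=0.0019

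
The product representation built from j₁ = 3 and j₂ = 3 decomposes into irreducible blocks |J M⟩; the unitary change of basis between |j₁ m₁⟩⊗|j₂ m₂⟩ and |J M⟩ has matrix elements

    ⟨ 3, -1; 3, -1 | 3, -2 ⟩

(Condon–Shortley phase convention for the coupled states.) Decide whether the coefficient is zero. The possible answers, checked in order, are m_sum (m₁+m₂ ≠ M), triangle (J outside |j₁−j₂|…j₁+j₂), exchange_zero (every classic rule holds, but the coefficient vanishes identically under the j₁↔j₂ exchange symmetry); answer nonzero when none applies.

m-sum: m₁+m₂ = -1+(-1) = -2, M = -2  ✓
triangle: |j₁−j₂| = 0 ≤ J = 3 ≤ j₁+j₂ = 6  ✓
exchange: j₁=j₂ and m₁=m₂, and (−1)^(j₁+j₂−J) = (−1)^3 = −1 forces ⟨j₁m₁;j₂m₂|JM⟩ = −⟨j₂m₂;j₁m₁|JM⟩ = −⟨j₁m₁;j₂m₂|JM⟩ ⇒ the coefficient vanishes identically
Racah sum check: Σ_k collapses to 0 ⇒ CG = 0

exchange_zero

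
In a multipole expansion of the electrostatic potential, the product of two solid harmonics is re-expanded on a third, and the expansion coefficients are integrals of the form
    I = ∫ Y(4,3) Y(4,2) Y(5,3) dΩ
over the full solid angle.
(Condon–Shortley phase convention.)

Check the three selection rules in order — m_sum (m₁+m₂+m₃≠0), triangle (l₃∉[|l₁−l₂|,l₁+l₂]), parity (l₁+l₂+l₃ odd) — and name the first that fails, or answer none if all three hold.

m_sum

m₁+m₂+m₃ = 3 + 2 + 3 = 8  ✗
triangle: |4−4|=0 ≤ l₃=5 ≤ 4+4=8
parity: l₁+l₂+l₃ = 13 is odd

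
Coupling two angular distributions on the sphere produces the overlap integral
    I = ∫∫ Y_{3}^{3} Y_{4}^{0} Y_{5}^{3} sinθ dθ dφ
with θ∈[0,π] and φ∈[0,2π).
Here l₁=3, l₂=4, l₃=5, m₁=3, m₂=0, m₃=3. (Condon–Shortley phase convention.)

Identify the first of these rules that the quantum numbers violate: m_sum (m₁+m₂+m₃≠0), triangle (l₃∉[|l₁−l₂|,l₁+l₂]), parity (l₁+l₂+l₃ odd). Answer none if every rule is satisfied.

azimuthal sum: 3 + 0 + 3 = 6  ✗
1 ≤ 5 ≤ 7 (triangle on l)
L = 3 + 4 + 5 = 12 (even)

m_sum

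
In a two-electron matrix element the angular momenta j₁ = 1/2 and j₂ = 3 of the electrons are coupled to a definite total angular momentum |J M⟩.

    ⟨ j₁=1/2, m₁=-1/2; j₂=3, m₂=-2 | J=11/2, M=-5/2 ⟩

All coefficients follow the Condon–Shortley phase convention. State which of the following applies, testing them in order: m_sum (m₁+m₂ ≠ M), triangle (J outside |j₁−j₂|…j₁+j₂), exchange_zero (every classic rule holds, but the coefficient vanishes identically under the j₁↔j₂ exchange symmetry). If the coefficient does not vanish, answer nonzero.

m-sum: m₁+m₂ = -1/2+(-2) = -5/2, M = -5/2  ✓
triangle: need |j₁−j₂| ≤ J ≤ j₁+j₂, i.e. J ∈ [5/2, 7/2]; J = 11/2 is outside ✗ ⇒ coefficient is 0

triangle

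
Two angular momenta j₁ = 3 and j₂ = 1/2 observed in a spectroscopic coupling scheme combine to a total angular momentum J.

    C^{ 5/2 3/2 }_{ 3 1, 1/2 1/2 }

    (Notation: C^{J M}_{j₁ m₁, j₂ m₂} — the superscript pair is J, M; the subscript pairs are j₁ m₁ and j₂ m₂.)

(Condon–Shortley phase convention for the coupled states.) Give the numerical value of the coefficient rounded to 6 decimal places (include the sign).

j₁+j₂−J=1  J+j₁−j₂=5  J−j₁+j₂=0  j₁+j₂+J+1=7
(j₁±m₁, j₂±m₂, J±M) = (4,2,1,0,4,1)
P² = 1152/7
sum k=1..1:
  [1] −1/24 = -1/24
S = -1/24
C² = P²·S² = 2/7 ; C = -0.534522

−√(2/7) ≈ -0.534522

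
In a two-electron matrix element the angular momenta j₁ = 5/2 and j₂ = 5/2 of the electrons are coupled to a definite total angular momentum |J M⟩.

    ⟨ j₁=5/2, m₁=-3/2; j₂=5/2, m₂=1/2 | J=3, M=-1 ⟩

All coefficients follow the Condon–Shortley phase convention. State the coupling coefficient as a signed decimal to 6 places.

√[7·2!3!3!/9! · 1!4!3!2!2!4!] = √(96/5)
  +(−1)^1/∏(1,1,3,2,0,1)! = -1/12  (running -1/12)
  +(−1)^2/∏(2,0,2,1,1,2)! = 1/8  (running 1/24)
⟨..|..⟩ = √(96/5)·(1/24) = +0.182574

+0.182574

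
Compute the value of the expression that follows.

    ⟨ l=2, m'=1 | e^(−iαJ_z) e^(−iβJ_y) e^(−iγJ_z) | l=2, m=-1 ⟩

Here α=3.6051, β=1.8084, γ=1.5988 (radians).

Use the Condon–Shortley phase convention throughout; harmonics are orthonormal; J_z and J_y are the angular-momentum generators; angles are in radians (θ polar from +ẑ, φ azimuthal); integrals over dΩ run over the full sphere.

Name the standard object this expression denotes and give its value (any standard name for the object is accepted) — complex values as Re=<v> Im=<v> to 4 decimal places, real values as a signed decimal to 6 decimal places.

This is a Wigner D-matrix element — the rotation-matrix element ⟨l m'| R(α,β,γ) |l m⟩ in the angular-momentum basis.
D^2_{1,-1}(3.6051,1.8084,1.5988) = e^{-i·1·3.6051}·d^2_{1,-1}(1.8084)·e^{-i·-1·1.5988}. Compute d first:
Half-angle: c=0.618315, s=0.785931. N=√(6·1·1·6)=6.000000
Admissible k: 0..1 (factorial args all ≥0)
  k=0: (−1)^2·6.0000/(2)·0.6183^2·0.7859^2 = +0.708449
  k=1: (−1)^3·6.0000/(6)·0.6183^0·0.7859^4 = -0.381537
d^2_{1,-1}(1.8084) = +0.708449 -0.381537 = +0.326912
Attach z-rotation phases: D = e^{-i(1)(3.6051)}·(+0.326912)·e^{-i(-1)(1.5988)} = -0.137913-0.296397i

Wigner D-matrix element, Re=-0.1379 Im=-0.2964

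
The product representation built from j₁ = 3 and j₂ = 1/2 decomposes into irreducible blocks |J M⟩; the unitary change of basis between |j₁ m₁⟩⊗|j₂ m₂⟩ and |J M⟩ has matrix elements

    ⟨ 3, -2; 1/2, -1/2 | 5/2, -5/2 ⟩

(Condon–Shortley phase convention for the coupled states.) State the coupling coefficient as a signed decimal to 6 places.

triangle: 1!·5!·0!/7! = 120/5040
(j±m)!: 1!·5!·0!·1!·0!·5! = 14400
prefactor² = (2J+1)·Δ·N² = 14400/7
  k=0: +1/(0!·1!·5!·0!·0!·0!) = 1/120
Σ = 1/120  ⇒  CG² = 14400/7·(1/120)² = 1/7
CG = +√(1/7) = +0.377964

+0.377964  (= +√(1/7))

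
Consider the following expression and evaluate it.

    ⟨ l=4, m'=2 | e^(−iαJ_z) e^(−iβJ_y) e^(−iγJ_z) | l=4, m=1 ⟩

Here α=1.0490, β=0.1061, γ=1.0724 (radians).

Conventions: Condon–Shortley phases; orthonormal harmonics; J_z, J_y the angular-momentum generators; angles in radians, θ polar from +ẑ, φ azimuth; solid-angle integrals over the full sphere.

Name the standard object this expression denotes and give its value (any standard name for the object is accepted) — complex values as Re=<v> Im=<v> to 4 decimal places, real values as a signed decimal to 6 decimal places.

Wigner D-matrix element, Re=0.2195 Im=-0.0063

This is a Wigner D-matrix element — the rotation-matrix element ⟨l m'| R(α,β,γ) |l m⟩ in the angular-momentum basis.
First d^4_{2,1}(β=0.1061), then the phase factors e^{-i(2)α} and e^{-i(1)γ}:
With c≡cos(β/2)=0.998593 and s≡sin(β/2)=0.053025, N=[720·2·120·6]^{1/2}=1018.233765
k∈{0,1,2} keeps every argument non-negative
  k=0: (−1)^1·1018.2338/(240)·0.9986^7·0.0530^1 = -0.222760
  k=1: (−1)^2·1018.2338/(48)·0.9986^5·0.0530^3 = +0.003140
  k=2: (−1)^3·1018.2338/(72)·0.9986^3·0.0530^5 = -0.000006
d^4_{2,1}(0.1061) = -0.222760 +0.003140 -0.000006 = -0.219626
D = (-0.503119-0.864217i)·(-0.219626)·(+0.478018-0.878350i) = +0.219535-0.006326i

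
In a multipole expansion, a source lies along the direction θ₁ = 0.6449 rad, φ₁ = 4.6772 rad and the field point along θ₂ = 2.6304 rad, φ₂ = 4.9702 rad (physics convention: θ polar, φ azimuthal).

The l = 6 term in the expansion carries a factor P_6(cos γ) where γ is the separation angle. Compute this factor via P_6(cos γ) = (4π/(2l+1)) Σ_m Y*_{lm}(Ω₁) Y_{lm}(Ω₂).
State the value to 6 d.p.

0.307918

Addition theorem: P_6(cos γ) = (4π/13) Σ_m Y*_{lm}(Ω₁) Y_{lm}(Ω₂), m = −6…6:
  m=-6: Y*=-0.02229 + 0.00478j  Y=-0.00016 + 0.00662j  product -0.00003 - 0.00015j
  m=-5: Y*=-0.01837 - 0.10335j  Y=-0.03929 - 0.01137j  product -0.00045 + 0.00427j
  m=-4: Y*=0.27791 - 0.03938j  Y=0.07735 - 0.12917j  product 0.01641 - 0.03894j
  m=-3: Y*=0.04796 + 0.45261j  Y=0.24942 + 0.25546j  product -0.10366 + 0.12514j
  m=-2: Y*=-0.34800 + 0.02453j  Y=-0.43417 + 0.24607j  product 0.14505 - 0.09628j
  m=-1: Y*=0.00487 + 0.13837j  Y=-0.05711 - 0.21658j  product 0.02969 - 0.00896j
  m=+0: Y*=-0.39726 + 0.00000j  Y=-0.36379 + 0.00000j  product 0.14452 + 0.00000j
  m=+1: Y*=-0.00487 + 0.13837j  Y=0.05711 - 0.21658j  product 0.02969 + 0.00896j
  m=+2: Y*=-0.34800 - 0.02453j  Y=-0.43417 - 0.24607j  product 0.14505 + 0.09628j
  m=+3: Y*=-0.04796 + 0.45261j  Y=-0.24942 + 0.25546j  product -0.10366 - 0.12514j
  m=+4: Y*=0.27791 + 0.03938j  Y=0.07735 + 0.12917j  product 0.01641 + 0.03894j
  m=+5: Y*=0.01837 - 0.10335j  Y=0.03929 - 0.01137j  product -0.00045 - 0.00427j
  m=+6: Y*=-0.02229 - 0.00478j  Y=-0.00016 - 0.00662j  product -0.00003 + 0.00015j
Σ over m = 0.31854 - 0.00000j; ×(4π/13) → 0.30792 - 0.00000j. Real part: 0.307918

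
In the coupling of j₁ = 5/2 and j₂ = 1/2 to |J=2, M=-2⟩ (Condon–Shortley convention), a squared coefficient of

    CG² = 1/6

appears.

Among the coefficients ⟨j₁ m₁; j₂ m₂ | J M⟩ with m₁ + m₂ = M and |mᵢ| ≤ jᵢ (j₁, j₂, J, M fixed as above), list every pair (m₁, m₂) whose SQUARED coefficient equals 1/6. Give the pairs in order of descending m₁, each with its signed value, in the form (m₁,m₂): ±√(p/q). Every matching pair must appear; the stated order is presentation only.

Admissible pairs with m₁+m₂ = M = -2: (-5/2,1/2), (-3/2,-1/2)
  (m₁,m₂)=(-3/2,-1/2): CG² = 1/6, CG = +√(1/6)   ← matches the target
  (m₁,m₂)=(-5/2,1/2): CG² = 5/6, CG = −√(5/6)
Pairs with CG² = 1/6: (-3/2,-1/2): +√(1/6)

(-3/2,-1/2): +√(1/6)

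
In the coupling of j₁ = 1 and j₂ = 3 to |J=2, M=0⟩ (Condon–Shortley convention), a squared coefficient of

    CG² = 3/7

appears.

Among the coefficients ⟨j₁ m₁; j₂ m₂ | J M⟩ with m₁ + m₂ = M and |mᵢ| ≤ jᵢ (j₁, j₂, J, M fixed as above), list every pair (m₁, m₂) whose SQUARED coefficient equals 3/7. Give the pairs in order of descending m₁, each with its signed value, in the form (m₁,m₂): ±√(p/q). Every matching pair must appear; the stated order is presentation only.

Admissible pairs with m₁+m₂ = M = 0: (-1,1), (0,0), (1,-1)
  (m₁,m₂)=(1,-1): CG² = 2/7, CG = +√(2/7)
  (m₁,m₂)=(0,0): CG² = 3/7, CG = −√(3/7)   ← matches the target
  (m₁,m₂)=(-1,1): CG² = 2/7, CG = +√(2/7)
Pairs with CG² = 3/7: (0,0): −√(3/7)

(0,0): −√(3/7)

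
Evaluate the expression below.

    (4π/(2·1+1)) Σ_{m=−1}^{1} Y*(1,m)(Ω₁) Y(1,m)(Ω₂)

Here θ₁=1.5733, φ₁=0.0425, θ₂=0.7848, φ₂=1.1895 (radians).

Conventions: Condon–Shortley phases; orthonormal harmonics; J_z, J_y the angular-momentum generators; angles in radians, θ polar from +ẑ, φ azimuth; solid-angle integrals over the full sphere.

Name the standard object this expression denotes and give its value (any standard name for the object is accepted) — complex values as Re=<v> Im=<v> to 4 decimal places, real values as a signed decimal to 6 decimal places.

Legendre polynomial (addition theorem), +0.288833

This sum is the spherical-harmonic addition theorem: it equals the Legendre polynomial P_l(cos γ) of the angle γ between the two directions.
Summing Y*_{l m}(θ₁,φ₁)·Y_{l m}(θ₂,φ₂) over m ∈ [−1, 1]; prefactor 4π/(2·1+1) = 4.188790:
  m=-1: Y*=0.34518 + 0.01468j  Y=0.09086 - 0.22662j  product 0.03469 - 0.07689j
  m=+0: Y*=-0.00122 + 0.00000j  Y=0.34570 + 0.00000j  product -0.00042 + 0.00000j
  m=+1: Y*=-0.34518 + 0.01468j  Y=-0.09086 - 0.22662j  product 0.03469 + 0.07689j
Total Σ_m = 0.06895 + 0.00000j. Multiply by 4.188790: 0.28883 + 0.00000j. P_1(cos γ) = 0.288833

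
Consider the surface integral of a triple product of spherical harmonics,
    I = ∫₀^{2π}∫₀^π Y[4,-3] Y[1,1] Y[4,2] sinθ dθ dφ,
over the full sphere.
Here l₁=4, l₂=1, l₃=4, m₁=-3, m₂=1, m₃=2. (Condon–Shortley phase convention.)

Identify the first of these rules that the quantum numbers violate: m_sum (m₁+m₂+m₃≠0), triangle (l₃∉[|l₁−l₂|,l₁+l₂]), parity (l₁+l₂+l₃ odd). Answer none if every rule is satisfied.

parity

Σmᵢ = 0  ✓
l₃∈[|l₁−l₂|,l₁+l₂]=[3,5], have l₃=4  ✓
Σlᵢ = 9 ⇒ odd  ✗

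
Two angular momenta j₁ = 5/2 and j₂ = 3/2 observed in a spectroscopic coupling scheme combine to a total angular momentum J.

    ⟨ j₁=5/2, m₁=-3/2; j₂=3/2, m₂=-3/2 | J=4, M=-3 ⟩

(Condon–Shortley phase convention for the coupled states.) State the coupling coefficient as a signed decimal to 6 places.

+0.790569

√[9·0!5!3!/9! · 1!4!0!3!1!7!] = √(12960)
  +(−1)^0/∏(0,0,4,0,1,3)! = 1/144  (running 1/144)
⟨..|..⟩ = √(12960)·(1/144) = +0.790569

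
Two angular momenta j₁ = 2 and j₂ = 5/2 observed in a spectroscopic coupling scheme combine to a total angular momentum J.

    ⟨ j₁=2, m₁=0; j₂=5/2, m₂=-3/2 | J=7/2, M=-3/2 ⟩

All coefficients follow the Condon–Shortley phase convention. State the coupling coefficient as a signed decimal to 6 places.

+0.534522

j₁+j₂−J=1  J+j₁−j₂=3  J−j₁+j₂=4  j₁+j₂+J+1=9
(j₁±m₁, j₂±m₂, J±M) = (2,2,1,4,2,5)
P² = 512/7
sum k=0..1:
  [0] +1/12 = 1/12
  [1] −1/48 = -1/48
S = 1/16
C² = P²·S² = 2/7 ; C = +0.534522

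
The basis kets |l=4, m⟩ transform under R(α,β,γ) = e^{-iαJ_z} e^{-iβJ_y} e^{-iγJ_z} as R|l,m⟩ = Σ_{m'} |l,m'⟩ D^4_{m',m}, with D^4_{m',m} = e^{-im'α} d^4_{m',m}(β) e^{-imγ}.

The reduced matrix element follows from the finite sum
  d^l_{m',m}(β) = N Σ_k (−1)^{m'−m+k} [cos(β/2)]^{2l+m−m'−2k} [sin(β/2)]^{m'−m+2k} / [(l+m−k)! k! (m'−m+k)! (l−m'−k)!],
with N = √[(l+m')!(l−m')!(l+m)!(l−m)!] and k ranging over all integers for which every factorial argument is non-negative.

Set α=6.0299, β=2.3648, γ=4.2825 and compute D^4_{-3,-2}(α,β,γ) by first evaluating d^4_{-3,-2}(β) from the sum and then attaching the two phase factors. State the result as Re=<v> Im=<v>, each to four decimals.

First d^4_{-3,-2}(β=2.3648), then the phase factors e^{-i(-3)α} and e^{-i(-2)γ}:
c=cos(2.364800/2)=0.378705, s=sin(2.364800/2)=0.925518; N=√[1·5040·2·720]=2693.993318
Admissible k: 1..2 (factorial args all ≥0)
  k=1: (−1)^0·2693.9933/(720)·0.3787^7·0.9255^1 = +0.003869
  k=2: (−1)^1·2693.9933/(240)·0.3787^5·0.9255^3 = -0.069317
d^4_{-3,-2}(2.3648) = +0.003869 -0.069317 = -0.065449
Phases: e^{-i·(-3)·6.0299}=+0.724935-0.688817i, e^{-i·(-2)·4.2825}=-0.652606+0.757698i ⇒ D=-0.003195-0.065371i

Re=-0.0032 Im=-0.0654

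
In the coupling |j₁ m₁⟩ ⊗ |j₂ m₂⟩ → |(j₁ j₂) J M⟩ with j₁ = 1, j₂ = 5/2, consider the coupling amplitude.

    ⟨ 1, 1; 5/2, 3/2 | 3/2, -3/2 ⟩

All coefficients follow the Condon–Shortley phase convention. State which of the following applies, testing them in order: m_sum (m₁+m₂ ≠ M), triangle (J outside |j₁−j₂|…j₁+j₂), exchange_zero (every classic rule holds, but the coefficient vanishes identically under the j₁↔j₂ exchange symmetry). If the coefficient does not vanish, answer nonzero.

m_sum

m-sum: m₁+m₂ = 1+3/2 = 5/2, M = -3/2  ✗ ⇒ coefficient is 0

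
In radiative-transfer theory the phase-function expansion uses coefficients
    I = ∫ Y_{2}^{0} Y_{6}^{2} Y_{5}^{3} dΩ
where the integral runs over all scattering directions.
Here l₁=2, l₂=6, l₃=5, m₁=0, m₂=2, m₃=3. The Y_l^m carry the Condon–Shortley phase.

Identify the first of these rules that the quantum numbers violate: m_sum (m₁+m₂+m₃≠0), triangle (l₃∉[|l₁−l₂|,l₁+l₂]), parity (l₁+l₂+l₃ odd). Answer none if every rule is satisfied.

m₁+m₂+m₃ = 0 + 2 + 3 = 5  ✗
triangle: |2−6|=4 ≤ l₃=5 ≤ 2+6=8
parity: l₁+l₂+l₃ = 13 is odd

m_sum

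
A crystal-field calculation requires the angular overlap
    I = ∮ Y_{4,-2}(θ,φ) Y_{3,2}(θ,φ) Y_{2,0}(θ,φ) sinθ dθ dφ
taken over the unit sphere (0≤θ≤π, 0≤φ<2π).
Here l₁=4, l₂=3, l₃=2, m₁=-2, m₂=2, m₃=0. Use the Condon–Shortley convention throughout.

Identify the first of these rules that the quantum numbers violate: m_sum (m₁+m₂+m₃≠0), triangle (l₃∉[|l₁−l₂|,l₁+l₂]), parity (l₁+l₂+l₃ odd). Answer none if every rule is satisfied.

parity

azimuthal sum: -2 + 2 + 0 = 0  ✓
1 ≤ 2 ≤ 7 (triangle on l)  ✓
L = 4 + 3 + 2 = 9 (odd)  ✗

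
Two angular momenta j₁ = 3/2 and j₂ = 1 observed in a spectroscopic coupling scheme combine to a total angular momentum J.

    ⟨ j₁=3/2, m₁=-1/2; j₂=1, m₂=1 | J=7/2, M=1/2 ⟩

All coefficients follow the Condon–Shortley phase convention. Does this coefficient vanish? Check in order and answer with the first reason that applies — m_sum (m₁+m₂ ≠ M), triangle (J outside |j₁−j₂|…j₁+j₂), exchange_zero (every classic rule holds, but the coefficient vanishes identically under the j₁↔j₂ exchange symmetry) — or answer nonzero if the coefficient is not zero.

triangle

m-sum: m₁+m₂ = -1/2+1 = 1/2, M = 1/2  ✓
triangle: need |j₁−j₂| ≤ J ≤ j₁+j₂, i.e. J ∈ [1/2, 5/2]; J = 7/2 is outside ✗ ⇒ coefficient is 0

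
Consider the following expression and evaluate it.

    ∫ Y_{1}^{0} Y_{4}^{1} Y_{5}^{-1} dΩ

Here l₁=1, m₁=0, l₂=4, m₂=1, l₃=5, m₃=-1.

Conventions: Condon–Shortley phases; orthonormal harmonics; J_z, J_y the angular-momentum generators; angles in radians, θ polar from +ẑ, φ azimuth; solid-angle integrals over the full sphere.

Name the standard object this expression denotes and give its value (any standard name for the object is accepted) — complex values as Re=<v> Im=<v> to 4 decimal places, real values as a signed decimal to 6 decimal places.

This is a Gaunt coefficient — the integral of a triple product of spherical harmonics over the sphere.
Rules hold: Σm=0, L=10 even, 3≤5≤5.
N = 3·9·11 = 297
Δ = 0!·2!·8!/11! = 1/495
Racah Σ t=0..0: t=0:+1/576 = 1/576
⇒ 3j(1 4 5; 0 0 0)² = 5/99, sgn -1
Racah Σ t=0..0: t=0:+1/720 = 1/720
⇒ 3j(1 4 5; 0 1 -1)² = 8/165, sgn +1
4πI² = N·(3j₀)²·(3jₘ)² = 8/11
I = -1·√(0.727273/4π) = -0.24057125

Gaunt coefficient, -0.240571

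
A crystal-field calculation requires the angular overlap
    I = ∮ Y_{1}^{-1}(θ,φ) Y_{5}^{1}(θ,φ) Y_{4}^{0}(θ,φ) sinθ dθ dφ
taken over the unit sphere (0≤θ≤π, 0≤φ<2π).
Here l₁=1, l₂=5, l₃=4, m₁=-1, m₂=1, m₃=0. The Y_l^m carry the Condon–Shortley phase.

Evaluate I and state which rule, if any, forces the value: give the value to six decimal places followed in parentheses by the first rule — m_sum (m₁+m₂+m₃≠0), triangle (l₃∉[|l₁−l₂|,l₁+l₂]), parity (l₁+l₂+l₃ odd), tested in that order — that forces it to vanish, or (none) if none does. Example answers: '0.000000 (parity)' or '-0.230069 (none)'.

Checks pass: Σm=0; 10 even; l₃=4∈[4,6].
(2·1+1)(2·5+1)(2·4+1) = 297
Δ: 2! 0! 8! / 11! → 1/495
sum: t=1:−1/576 = -1/576
3j²(1 5 4; 0 0 0) = Δ·Π!·Σ² = 5/99  (sign -1)
sum: t=2:+1/1152 = 1/1152
3j²(1 5 4; -1 1 0) = Δ·Π!·Σ² = 1/33  (sign +1)
combine: 4πI² = 297·5/99·1/33 = 5/11
take √, sign -1: I = -0.19018827
No selection rule forces the value: the integral is nonzero (none).

-0.190188 (none)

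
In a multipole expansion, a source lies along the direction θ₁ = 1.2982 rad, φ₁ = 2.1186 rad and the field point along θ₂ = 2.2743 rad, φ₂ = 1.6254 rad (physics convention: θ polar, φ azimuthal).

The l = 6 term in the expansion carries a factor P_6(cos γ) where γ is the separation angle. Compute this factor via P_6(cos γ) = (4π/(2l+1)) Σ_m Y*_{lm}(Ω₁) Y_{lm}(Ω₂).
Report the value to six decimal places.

Summing Y*_{l m}(θ₁,φ₁)·Y_{l m}(θ₂,φ₂) over m ∈ [−6, 6]; prefactor 4π/(2·6+1) = 0.966644:
  [-6]  conj(Y_{6,-6})(Ω₁) = 0.38141 + 0.05578j ; Y_{6,-6}(Ω₂) = -0.08995 + 0.03057j ; Δ = -0.03601 + 0.00664j
  [-5]  conj(Y_{6,-5})(Ω₁) = -0.14625 - 0.34344j ; Y_{6,-5}(Ω₂) = 0.07528 + 0.26883j ; Δ = 0.08132 - 0.06517j
  [-4]  conj(Y_{6,-4})(Ω₁) = 0.03616 - 0.05061j ; Y_{6,-4}(Ω₂) = 0.42441 - 0.09420j ; Δ = 0.01058 - 0.02489j
  [-3]  conj(Y_{6,-3})(Ω₁) = -0.34415 - 0.02503j ; Y_{6,-3}(Ω₂) = -0.04886 - 0.29557j ; Δ = 0.00941 + 0.10294j
  [-2]  conj(Y_{6,-2})(Ω₁) = 0.01816 + 0.03529j ; Y_{6,-2}(Ω₂) = 0.14188 - 0.01556j ; Δ = 0.00312 + 0.00472j
  [-1]  conj(Y_{6,-1})(Ω₁) = -0.16684 + 0.27346j ; Y_{6,-1}(Ω₂) = -0.01969 - 0.36025j ; Δ = 0.10180 + 0.05472j
  [+0]  conj(Y_{6,0})(Ω₁) = 0.06636 + 0.00000j ; Y_{6,0}(Ω₂) = 0.04484 + 0.00000j ; Δ = 0.00298 + 0.00000j
  [+1]  conj(Y_{6,1})(Ω₁) = 0.16684 + 0.27346j ; Y_{6,1}(Ω₂) = 0.01969 - 0.36025j ; Δ = 0.10180 - 0.05472j
  [+2]  conj(Y_{6,2})(Ω₁) = 0.01816 - 0.03529j ; Y_{6,2}(Ω₂) = 0.14188 + 0.01556j ; Δ = 0.00312 - 0.00472j
  [+3]  conj(Y_{6,3})(Ω₁) = 0.34415 - 0.02503j ; Y_{6,3}(Ω₂) = 0.04886 - 0.29557j ; Δ = 0.00941 - 0.10294j
  [+4]  conj(Y_{6,4})(Ω₁) = 0.03616 + 0.05061j ; Y_{6,4}(Ω₂) = 0.42441 + 0.09420j ; Δ = 0.01058 + 0.02489j
  [+5]  conj(Y_{6,5})(Ω₁) = 0.14625 - 0.34344j ; Y_{6,5}(Ω₂) = -0.07528 + 0.26883j ; Δ = 0.08132 + 0.06517j
  [+6]  conj(Y_{6,6})(Ω₁) = 0.38141 - 0.05578j ; Y_{6,6}(Ω₂) = -0.08995 - 0.03057j ; Δ = -0.03601 - 0.00664j
Total Σ_m = 0.34343 + 0.00000j. Multiply by 0.966644: 0.33197 + 0.00000j. P_6(cos γ) = 0.331971

0.331971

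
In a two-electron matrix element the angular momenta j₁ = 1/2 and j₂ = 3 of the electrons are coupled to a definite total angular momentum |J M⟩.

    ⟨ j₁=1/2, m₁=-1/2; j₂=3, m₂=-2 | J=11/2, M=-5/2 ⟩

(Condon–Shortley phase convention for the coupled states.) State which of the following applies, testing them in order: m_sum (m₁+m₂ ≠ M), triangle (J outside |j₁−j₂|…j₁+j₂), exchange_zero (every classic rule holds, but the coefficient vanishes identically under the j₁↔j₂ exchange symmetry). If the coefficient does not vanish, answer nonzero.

m-sum: m₁+m₂ = -1/2+(-2) = -5/2, M = -5/2  ✓
triangle: need |j₁−j₂| ≤ J ≤ j₁+j₂, i.e. J ∈ [5/2, 7/2]; J = 11/2 is outside ✗ ⇒ coefficient is 0

triangle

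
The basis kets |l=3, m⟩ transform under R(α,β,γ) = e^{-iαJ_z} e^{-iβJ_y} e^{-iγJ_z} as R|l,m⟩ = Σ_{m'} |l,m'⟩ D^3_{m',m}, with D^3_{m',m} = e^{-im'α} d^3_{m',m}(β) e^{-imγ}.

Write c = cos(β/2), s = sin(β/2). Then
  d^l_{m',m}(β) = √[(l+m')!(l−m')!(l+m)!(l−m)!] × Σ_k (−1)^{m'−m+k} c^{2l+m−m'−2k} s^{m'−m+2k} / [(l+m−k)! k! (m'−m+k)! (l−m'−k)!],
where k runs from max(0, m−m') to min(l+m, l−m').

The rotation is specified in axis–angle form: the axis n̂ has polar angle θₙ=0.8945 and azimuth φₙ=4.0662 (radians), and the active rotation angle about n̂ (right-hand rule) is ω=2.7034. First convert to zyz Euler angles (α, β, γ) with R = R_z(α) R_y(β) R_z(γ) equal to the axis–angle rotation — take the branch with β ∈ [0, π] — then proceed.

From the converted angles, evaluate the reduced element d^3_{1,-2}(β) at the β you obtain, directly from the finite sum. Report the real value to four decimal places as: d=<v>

Axis–angle → zyz. n̂ = (sinθₙcosφₙ, sinθₙsinφₙ, cosθₙ) = (-0.469613, -0.622657, +0.625909), ω = 2.7034.
R = I cosω + sinω [n̂]ₓ + (1−cosω) n̂n̂ᵀ gives
  R = [-0.485283, +0.291614, -0.824295; +0.822764, -0.166747, -0.543373; -0.295903, -0.941890, -0.159010]
β = atan2(√(R₁₃²+R₂₃²), R₃₃) = 1.730484; α = atan2(R₂₃, R₁₃) mod 2π = 3.724407; γ = atan2(R₃₂, −R₃₁) mod 2π = 5.016785
d^3_{1,-2}(β=1.7305) via the finite sum:
c=cos(1.730484/2)=0.648456, s=sin(1.730484/2)=0.761252; N=√[24·2·1·120]=75.894664
k∈{0,1} keeps every argument non-negative
  k=0: (−1)^3·75.8947/(12)·0.6485^3·0.7613^3 = -0.760776
  k=1: (−1)^4·75.8947/(24)·0.6485^1·0.7613^5 = +0.524232
d^3_{1,-2}(1.7305) = -0.760776 +0.524232 = -0.236545

d=-0.2365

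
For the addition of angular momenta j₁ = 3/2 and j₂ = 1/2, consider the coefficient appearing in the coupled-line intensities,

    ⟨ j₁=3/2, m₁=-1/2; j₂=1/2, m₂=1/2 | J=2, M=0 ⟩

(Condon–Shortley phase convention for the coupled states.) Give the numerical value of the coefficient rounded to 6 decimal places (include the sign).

triangle: 0!·3!·1!/5! = 6/120
(j±m)!: 1!·2!·1!·0!·2!·2! = 8
prefactor² = (2J+1)·Δ·N² = 2
  k=0: +1/(0!·0!·2!·1!·1!·0!) = 1/2
Σ = 1/2  ⇒  CG² = 2·(1/2)² = 1/2
CG = +√(1/2) = +0.707107

+0.707107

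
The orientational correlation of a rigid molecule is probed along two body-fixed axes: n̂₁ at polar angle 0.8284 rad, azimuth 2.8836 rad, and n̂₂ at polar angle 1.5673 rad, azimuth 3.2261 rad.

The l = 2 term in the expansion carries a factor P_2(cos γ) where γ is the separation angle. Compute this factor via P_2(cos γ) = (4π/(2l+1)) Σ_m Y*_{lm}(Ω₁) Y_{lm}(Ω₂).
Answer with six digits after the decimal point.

0.227485

Addition theorem: P_2(cos γ) = (4π/5) Σ_m Y*_{lm}(Ω₁) Y_{lm}(Ω₂), m = −2…2:
  m=-2: Y*=+0.182422-0.103478i  Y=+0.380766-0.064975i  product +0.062737-0.051254i
  m=-1: Y*=-0.372110+0.098190i  Y=-0.002691+0.000228i  product +0.000979-0.000349i
  m=+0: Y*=+0.117059-0.000000i  Y=-0.315380+0.000000i  product -0.036918+0.000000i
  m=+1: Y*=+0.372110+0.098190i  Y=+0.002691+0.000228i  product +0.000979+0.000349i
  m=+2: Y*=+0.182422+0.103478i  Y=+0.380766+0.064975i  product +0.062737+0.051254i
Total Σ_m = +0.090513+0.000000i. Multiply by 2.513274: +0.227485+0.000000i. P_2(cos γ) = 0.227485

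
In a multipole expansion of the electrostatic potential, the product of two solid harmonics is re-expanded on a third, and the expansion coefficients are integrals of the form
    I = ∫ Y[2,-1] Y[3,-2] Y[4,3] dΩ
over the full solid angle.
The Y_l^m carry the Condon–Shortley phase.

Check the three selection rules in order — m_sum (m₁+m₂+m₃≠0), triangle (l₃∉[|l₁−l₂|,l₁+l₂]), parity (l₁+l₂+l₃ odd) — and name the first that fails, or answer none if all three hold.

parity

m₁+m₂+m₃ = -1 − 2 + 3 = 0  ✓
triangle: |2−3|=1 ≤ l₃=4 ≤ 2+3=5  ✓
parity: l₁+l₂+l₃ = 9 is odd  ✗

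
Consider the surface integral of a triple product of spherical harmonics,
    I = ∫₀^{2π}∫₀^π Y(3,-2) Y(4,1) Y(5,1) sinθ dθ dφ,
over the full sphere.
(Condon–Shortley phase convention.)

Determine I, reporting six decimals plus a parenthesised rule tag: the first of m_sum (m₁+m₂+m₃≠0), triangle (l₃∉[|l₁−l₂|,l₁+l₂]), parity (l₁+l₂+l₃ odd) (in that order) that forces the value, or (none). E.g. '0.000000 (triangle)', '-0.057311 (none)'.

0.138239 (none)

m-sum 0 ✓  L=12 even ✓  1≤5≤7 ✓
Π(2lᵢ+1) = 7×9×11 = 693
triangle coeff Δ(3,4,5) = 1/180180
Σ_t [0,2]: t=0:+1/576 t=1:−1/144 t=2:+1/576 = -1/288
(3j)²=20/1001 [(3 4 5; 0 0 0)], sign=+1
Σ_t [1,2]: t=1:−1/1152 t=2:+1/432 = 5/3456
(3j)²=625/36036 [(3 4 5; -2 1 1)], sign=+1
⇒ 4πI² = 3125/13013
I = (+1)√(3125/13013/(4π)) = 0.13823925
No selection rule forces the value: the integral is nonzero (none).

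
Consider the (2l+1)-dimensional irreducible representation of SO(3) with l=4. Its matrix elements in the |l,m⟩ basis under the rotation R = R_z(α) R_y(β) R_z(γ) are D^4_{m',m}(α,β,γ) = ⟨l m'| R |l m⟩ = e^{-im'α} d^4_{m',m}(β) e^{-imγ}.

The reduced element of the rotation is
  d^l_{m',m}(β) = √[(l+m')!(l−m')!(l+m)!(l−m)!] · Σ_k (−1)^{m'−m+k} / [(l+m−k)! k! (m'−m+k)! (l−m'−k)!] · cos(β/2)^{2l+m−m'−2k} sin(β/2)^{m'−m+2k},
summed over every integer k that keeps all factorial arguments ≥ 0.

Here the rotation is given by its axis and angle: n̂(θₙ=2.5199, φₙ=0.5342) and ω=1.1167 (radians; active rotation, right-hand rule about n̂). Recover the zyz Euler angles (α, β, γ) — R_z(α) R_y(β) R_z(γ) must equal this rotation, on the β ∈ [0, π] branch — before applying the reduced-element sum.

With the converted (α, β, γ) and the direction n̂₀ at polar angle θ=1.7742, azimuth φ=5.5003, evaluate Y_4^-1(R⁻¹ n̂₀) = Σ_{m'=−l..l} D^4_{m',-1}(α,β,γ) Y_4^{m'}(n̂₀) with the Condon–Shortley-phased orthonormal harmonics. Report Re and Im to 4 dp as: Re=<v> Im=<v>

Re=-0.3002 Im=0.0519

Axis–angle → zyz. n̂ = (sinθₙcosφₙ, sinθₙsinφₙ, cosθₙ) = (+0.501268, +0.296537, -0.812894), ω = 1.1167.
R = I cosω + sinω [n̂]ₓ + (1−cosω) n̂n̂ᵀ gives
  R = [+0.579701, +0.813955, +0.037747; -0.647072, +0.488012, -0.585783; -0.495222, +0.315154, +0.809588]
β = atan2(√(R₁₃²+R₂₃²), R₃₃) = 0.627346; α = atan2(R₂₃, R₁₃) mod 2π = 4.776739; γ = atan2(R₃₂, −R₃₁) mod 2π = 0.566747
Need the full column D^4_{m',-1} for m'=−4..4 at α=4.7767, β=0.6273, γ=0.5667.
cos(β/2)=0.951207, sin(β/2)=0.308555
d^4_{-4,-1}: single k=3 term ⇒ +0.171184;  D = +0.116266+0.125644i
d^4_{-3,-1}: k∈[2..3] ⇒ +0.559736 -0.098163 = +0.461574;  D = -0.317920+0.334630i
d^4_{-2,-1}: k∈[1..3] ⇒ +0.922343 -0.485262 +0.034041 = +0.471121;  D = -0.361711-0.301861i
d^4_{-1,-1}: k∈[0..3] ⇒ +0.670192 -1.057802 +0.222612 -0.007808 = -0.172807;  D = -0.101961+0.139521i
d^4_{0,-1}: k∈[0..3] ⇒ -0.972235 +0.613814 -0.064588 +0.001133 = -0.421876;  D = -0.355917-0.226501i
d^4_{1,-1}: k∈[0..3] ⇒ +0.705201 -0.222612 +0.011712 -0.000082 = +0.494219;  D = -0.237980+0.433149i
d^4_{2,-1}: k∈[0..2] ⇒ -0.323508 +0.051061 -0.001075 = -0.273522;  D = +0.247696+0.116020i
d^4_{3,-1}: k∈[0..1] ⇒ +0.098163 -0.006197 = +0.091965;  D = +0.033573-0.085618i
d^4_{4,-1}: single k=0 term ⇒ -0.018013;  D = -0.017158-0.005484i
Y_4^{m'}(θ=1.7742,φ=5.5003) and Σ D·Y over m':
  (+0.1163+0.1256i)·(-0.4071+0.0041i)  (-0.3179+0.3346i)·(+0.1667-0.1692i)  (-0.3617-0.3019i)·(-0.0012-0.2292i)  (-0.1020+0.1395i)·(+0.1801+0.1792i)  (-0.3559-0.2265i)·(+0.1940+0.0000i)  (-0.2380+0.4331i)·(-0.1801+0.1792i)  (+0.2477+0.1160i)·(-0.0012+0.2292i)  (+0.0336-0.0856i)·(-0.1667-0.1692i)  (-0.0172-0.0055i)·(-0.4071-0.0041i)
Y_4^-1(R⁻¹ n̂) = -0.300168+0.051950i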